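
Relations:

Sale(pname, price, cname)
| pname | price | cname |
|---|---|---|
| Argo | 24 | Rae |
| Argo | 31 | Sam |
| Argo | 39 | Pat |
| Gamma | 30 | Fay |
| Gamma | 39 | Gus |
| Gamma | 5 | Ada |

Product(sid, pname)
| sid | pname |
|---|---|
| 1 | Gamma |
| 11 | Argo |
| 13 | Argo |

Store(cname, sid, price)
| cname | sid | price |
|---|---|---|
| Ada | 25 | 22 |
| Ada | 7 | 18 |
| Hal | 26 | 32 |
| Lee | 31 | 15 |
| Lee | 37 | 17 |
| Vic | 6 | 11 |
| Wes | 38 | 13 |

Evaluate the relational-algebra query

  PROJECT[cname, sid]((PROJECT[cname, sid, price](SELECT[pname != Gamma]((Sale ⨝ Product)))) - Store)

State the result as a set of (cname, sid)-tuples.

{(Pat, 11), (Pat, 13), (Rae, 11), (Rae, 13), (Sam, 11), (Sam, 13)}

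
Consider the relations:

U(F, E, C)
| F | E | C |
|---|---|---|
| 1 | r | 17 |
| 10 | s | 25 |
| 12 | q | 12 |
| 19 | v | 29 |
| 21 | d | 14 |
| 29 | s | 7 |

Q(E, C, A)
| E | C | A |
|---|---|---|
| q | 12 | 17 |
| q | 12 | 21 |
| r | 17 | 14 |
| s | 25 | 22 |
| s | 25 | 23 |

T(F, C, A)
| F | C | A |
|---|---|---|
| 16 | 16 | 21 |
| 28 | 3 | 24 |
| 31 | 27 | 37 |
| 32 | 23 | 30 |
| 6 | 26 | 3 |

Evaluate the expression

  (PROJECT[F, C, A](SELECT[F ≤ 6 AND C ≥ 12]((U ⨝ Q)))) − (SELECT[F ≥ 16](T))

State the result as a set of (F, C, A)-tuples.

Natural join on E, C: {(1, r, 17, 14), (10, s, 25, 22), (10, s, 25, 23), (12, q, 12, 17), (12, q, 12, 21)}
σ[F ≤ 6 AND C ≥ 12]: keep tuples satisfying F ≤ 6 AND C ≥ 12 → {(1, r, 17, 14)}
π_{F, C, A} gives {(1, 17, 14)}.
σ[F ≥ 16]: keep tuples satisfying F ≥ 16 → {(16, 16, 21), (28, 3, 24), (31, 27, 37), (32, 23, 30)}
Taking the difference: {(1, 17, 14)}

{(1, 17, 14)}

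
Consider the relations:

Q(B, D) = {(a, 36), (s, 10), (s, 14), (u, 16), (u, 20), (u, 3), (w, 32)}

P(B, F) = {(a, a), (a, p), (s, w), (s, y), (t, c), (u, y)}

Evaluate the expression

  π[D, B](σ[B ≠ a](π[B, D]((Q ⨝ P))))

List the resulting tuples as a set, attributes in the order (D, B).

{(10, s), (14, s), (16, u), (20, u), (3, u)}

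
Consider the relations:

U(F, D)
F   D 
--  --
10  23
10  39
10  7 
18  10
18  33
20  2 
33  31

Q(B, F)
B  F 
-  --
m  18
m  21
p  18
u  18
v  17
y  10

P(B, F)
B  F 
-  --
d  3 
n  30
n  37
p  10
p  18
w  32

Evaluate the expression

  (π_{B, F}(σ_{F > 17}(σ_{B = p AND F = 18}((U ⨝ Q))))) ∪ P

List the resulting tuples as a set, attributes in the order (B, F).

Natural join on F: {(10, 23, y), (10, 39, y), (10, 7, y), (18, 10, m), (18, 10, p), (18, 10, u), (18, 33, m), (18, 33, p), (18, 33, u)}
σ[B = p AND F = 18]: keep tuples satisfying B = p AND F = 18 → {(18, 10, p), (18, 33, p)}
σ[F > 17]: keep tuples satisfying F > 17 → {(18, 10, p), (18, 33, p)}
π[B, F]: project onto (B, F) (1 duplicate(s) eliminated) → {(p, 18)}
Set union of the two operands is {(d, 3), (n, 30), (n, 37), (p, 10), (p, 18), (w, 32)}.

{(d, 3), (n, 30), (n, 37), (p, 10), (p, 18), (w, 32)}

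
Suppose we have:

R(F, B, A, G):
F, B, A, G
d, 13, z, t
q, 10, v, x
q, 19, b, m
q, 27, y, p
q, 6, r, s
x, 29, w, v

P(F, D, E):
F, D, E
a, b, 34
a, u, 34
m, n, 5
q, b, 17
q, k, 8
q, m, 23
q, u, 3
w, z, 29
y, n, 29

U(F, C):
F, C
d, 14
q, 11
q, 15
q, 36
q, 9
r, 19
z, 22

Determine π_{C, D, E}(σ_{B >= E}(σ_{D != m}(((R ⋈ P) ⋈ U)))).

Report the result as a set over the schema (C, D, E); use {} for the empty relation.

Natural join on F: {(q, 10, v, x, b, 17), (q, 10, v, x, k, 8), (q, 10, v, x, m, 23), (q, 10, v, x, u, 3), (q, 19, b, m, b, 17), (q, 19, b, m, k, 8), (q, 19, b, m, m, 23), (q, 19, b, m, u, 3), (q, 27, y, p, b, 17), (q, 27, y, p, k, 8), (q, 27, y, p, m, 23), (q, 27, y, p, u, 3), (q, 6, r, s, b, 17), (q, 6, r, s, k, 8), (q, 6, r, s, m, 23), (q, 6, r, s, u, 3)}
Natural join on F: {(q, 10, v, x, b, 17, 11), (q, 10, v, x, b, 17, 15), (q, 10, v, x, b, 17, 36), (q, 10, v, x, b, 17, 9), (q, 10, v, x, k, 8, 11), (q, 10, v, x, k, 8, 15), (q, 10, v, x, k, 8, 36), (q, 10, v, x, k, 8, 9), (q, 10, v, x, m, 23, 11), (q, 10, v, x, m, 23, 15), (q, 10, v, x, m, 23, 36), (q, 10, v, x, m, 23, 9), (q, 10, v, x, u, 3, 11), (q, 10, v, x, u, 3, 15), (q, 10, v, x, u, 3, 36), (q, 10, v, x, u, 3, 9), (q, 19, b, m, b, 17, 11), (q, 19, b, m, b, 17, 15), (q, 19, b, m, b, 17, 36), (q, 19, b, m, b, 17, 9), (q, 19, b, m, k, 8, 11), (q, 19, b, m, k, 8, 15), (q, 19, b, m, k, 8, 36), (q, 19, b, m, k, 8, 9), (q, 19, b, m, m, 23, 11), (q, 19, b, m, m, 23, 15), (q, 19, b, m, m, 23, 36), (q, 19, b, m, m, 23, 9), (q, 19, b, m, u, 3, 11), (q, 19, b, m, u, 3, 15), (q, 19, b, m, u, 3, 36), (q, 19, b, m, u, 3, 9), (q, 27, y, p, b, 17, 11), (q, 27, y, p, b, 17, 15), (q, 27, y, p, b, 17, 36), (q, 27, y, p, b, 17, 9), (q, 27, y, p, k, 8, 11), (q, 27, y, p, k, 8, 15), (q, 27, y, p, k, 8, 36), (q, 27, y, p, k, 8, 9), (q, 27, y, p, m, 23, 11), (q, 27, y, p, m, 23, 15), (q, 27, y, p, m, 23, 36), (q, 27, y, p, m, 23, 9), (q, 27, y, p, u, 3, 11), (q, 27, y, p, u, 3, 15), (q, 27, y, p, u, 3, 36), (q, 27, y, p, u, 3, 9), (q, 6, r, s, b, 17, 11), (q, 6, r, s, b, 17, 15), (q, 6, r, s, b, 17, 36), (q, 6, r, s, b, 17, 9), (q, 6, r, s, k, 8, 11), (q, 6, r, s, k, 8, 15), (q, 6, r, s, k, 8, 36), (q, 6, r, s, k, 8, 9), (q, 6, r, s, m, 23, 11), (q, 6, r, s, m, 23, 15), (q, 6, r, s, m, 23, 36), (q, 6, r, s, m, 23, 9), (q, 6, r, s, u, 3, 11), (q, 6, r, s, u, 3, 15), (q, 6, r, s, u, 3, 36), (q, 6, r, s, u, 3, 9)}
Selection D != m: {(q, 10, v, x, b, 17, 11), (q, 10, v, x, b, 17, 15), (q, 10, v, x, b, 17, 36), (q, 10, v, x, b, 17, 9), (q, 10, v, x, k, 8, 11), (q, 10, v, x, k, 8, 15), (q, 10, v, x, k, 8, 36), (q, 10, v, x, k, 8, 9), (q, 10, v, x, u, 3, 11), (q, 10, v, x, u, 3, 15), (q, 10, v, x, u, 3, 36), (q, 10, v, x, u, 3, 9), (q, 19, b, m, b, 17, 11), (q, 19, b, m, b, 17, 15), (q, 19, b, m, b, 17, 36), (q, 19, b, m, b, 17, 9), (q, 19, b, m, k, 8, 11), (q, 19, b, m, k, 8, 15), (q, 19, b, m, k, 8, 36), (q, 19, b, m, k, 8, 9), (q, 19, b, m, u, 3, 11), (q, 19, b, m, u, 3, 15), (q, 19, b, m, u, 3, 36), (q, 19, b, m, u, 3, 9), (q, 27, y, p, b, 17, 11), (q, 27, y, p, b, 17, 15), (q, 27, y, p, b, 17, 36), (q, 27, y, p, b, 17, 9), (q, 27, y, p, k, 8, 11), (q, 27, y, p, k, 8, 15), (q, 27, y, p, k, 8, 36), (q, 27, y, p, k, 8, 9), (q, 27, y, p, u, 3, 11), (q, 27, y, p, u, 3, 15), (q, 27, y, p, u, 3, 36), (q, 27, y, p, u, 3, 9), (q, 6, r, s, b, 17, 11), (q, 6, r, s, b, 17, 15), (q, 6, r, s, b, 17, 36), (q, 6, r, s, b, 17, 9), (q, 6, r, s, k, 8, 11), (q, 6, r, s, k, 8, 15), (q, 6, r, s, k, 8, 36), (q, 6, r, s, k, 8, 9), (q, 6, r, s, u, 3, 11), (q, 6, r, s, u, 3, 15), (q, 6, r, s, u, 3, 36), (q, 6, r, s, u, 3, 9)}
Selection B >= E: {(q, 10, v, x, k, 8, 11), (q, 10, v, x, k, 8, 15), (q, 10, v, x, k, 8, 36), (q, 10, v, x, k, 8, 9), (q, 10, v, x, u, 3, 11), (q, 10, v, x, u, 3, 15), (q, 10, v, x, u, 3, 36), (q, 10, v, x, u, 3, 9), (q, 19, b, m, b, 17, 11), (q, 19, b, m, b, 17, 15), (q, 19, b, m, b, 17, 36), (q, 19, b, m, b, 17, 9), (q, 19, b, m, k, 8, 11), (q, 19, b, m, k, 8, 15), (q, 19, b, m, k, 8, 36), (q, 19, b, m, k, 8, 9), (q, 19, b, m, u, 3, 11), (q, 19, b, m, u, 3, 15), (q, 19, b, m, u, 3, 36), (q, 19, b, m, u, 3, 9), (q, 27, y, p, b, 17, 11), (q, 27, y, p, b, 17, 15), (q, 27, y, p, b, 17, 36), (q, 27, y, p, b, 17, 9), (q, 27, y, p, k, 8, 11), (q, 27, y, p, k, 8, 15), (q, 27, y, p, k, 8, 36), (q, 27, y, p, k, 8, 9), (q, 27, y, p, u, 3, 11), (q, 27, y, p, u, 3, 15), (q, 27, y, p, u, 3, 36), (q, 27, y, p, u, 3, 9), (q, 6, r, s, u, 3, 11), (q, 6, r, s, u, 3, 15), (q, 6, r, s, u, 3, 36), (q, 6, r, s, u, 3, 9)}
π[C, D, E]: project onto (C, D, E) (24 duplicate(s) eliminated) → {(11, b, 17), (11, k, 8), (11, u, 3), (15, b, 17), (15, k, 8), (15, u, 3), (36, b, 17), (36, k, 8), (36, u, 3), (9, b, 17), (9, k, 8), (9, u, 3)}

{(11, b, 17), (11, k, 8), (11, u, 3), (15, b, 17), (15, k, 8), (15, u, 3), (36, b, 17), (36, k, 8), (36, u, 3), (9, b, 17), (9, k, 8), (9, u, 3)}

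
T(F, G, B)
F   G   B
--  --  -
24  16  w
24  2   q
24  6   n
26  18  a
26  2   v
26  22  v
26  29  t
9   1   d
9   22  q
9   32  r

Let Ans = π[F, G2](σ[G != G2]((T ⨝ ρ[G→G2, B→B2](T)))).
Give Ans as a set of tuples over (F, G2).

{(24, 16), (24, 2), (24, 6), (26, 18), (26, 2), (26, 22), (26, 29), (9, 1), (9, 22), (9, 32)}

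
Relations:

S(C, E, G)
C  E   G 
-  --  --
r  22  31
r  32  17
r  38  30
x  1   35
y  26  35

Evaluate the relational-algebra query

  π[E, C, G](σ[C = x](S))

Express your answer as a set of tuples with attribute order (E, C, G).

σ[C = x]: keep tuples satisfying C = x → {(x, 1, 35)}
Keep only column(s) E, C, G: {(1, x, 35)}

{(1, x, 35)}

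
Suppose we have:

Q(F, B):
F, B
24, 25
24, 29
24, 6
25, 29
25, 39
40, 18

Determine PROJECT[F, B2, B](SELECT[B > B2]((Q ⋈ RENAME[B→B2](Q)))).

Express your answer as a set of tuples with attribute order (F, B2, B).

{(24, 25, 29), (24, 6, 25), (24, 6, 29), (25, 29, 39)}

ρ[B→B2]: schema becomes (F, B2); tuples unchanged.
Natural join on F: {(24, 25, 25), (24, 25, 29), (24, 25, 6), (24, 29, 25), (24, 29, 29), (24, 29, 6), (24, 6, 25), (24, 6, 29), (24, 6, 6), (25, 29, 29), (25, 29, 39), (25, 39, 29), (25, 39, 39), (40, 18, 18)}
Selection B > B2: {(24, 25, 6), (24, 29, 25), (24, 29, 6), (25, 39, 29)}
Projecting to F, B2, B: {(24, 25, 29), (24, 6, 25), (24, 6, 29), (25, 29, 39)}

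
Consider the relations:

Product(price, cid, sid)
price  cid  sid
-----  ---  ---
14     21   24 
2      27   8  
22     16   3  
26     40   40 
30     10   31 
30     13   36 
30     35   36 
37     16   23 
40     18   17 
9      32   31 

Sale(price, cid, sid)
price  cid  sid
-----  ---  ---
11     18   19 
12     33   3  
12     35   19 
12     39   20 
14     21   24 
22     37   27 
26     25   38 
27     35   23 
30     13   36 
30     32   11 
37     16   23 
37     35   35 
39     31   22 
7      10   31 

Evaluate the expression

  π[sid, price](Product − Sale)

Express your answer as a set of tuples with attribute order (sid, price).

{(17, 40), (3, 22), (31, 30), (31, 9), (36, 30), (40, 26), (8, 2)}

Difference: {(14, 21, 24), (2, 27, 8), (22, 16, 3), (26, 40, 40), (30, 10, 31), (30, 13, 36), (30, 35, 36), (37, 16, 23), (40, 18, 17), (9, 32, 31)} with {(11, 18, 19), (12, 33, 3), (12, 35, 19), (12, 39, 20), (14, 21, 24), (22, 37, 27), (26, 25, 38), (27, 35, 23), (30, 13, 36), (30, 32, 11), (37, 16, 23), (37, 35, 35), (39, 31, 22), (7, 10, 31)} → {(2, 27, 8), (22, 16, 3), (26, 40, 40), (30, 10, 31), (30, 35, 36), (40, 18, 17), (9, 32, 31)}
Keep only column(s) sid, price: {(17, 40), (3, 22), (31, 30), (31, 9), (36, 30), (40, 26), (8, 2)}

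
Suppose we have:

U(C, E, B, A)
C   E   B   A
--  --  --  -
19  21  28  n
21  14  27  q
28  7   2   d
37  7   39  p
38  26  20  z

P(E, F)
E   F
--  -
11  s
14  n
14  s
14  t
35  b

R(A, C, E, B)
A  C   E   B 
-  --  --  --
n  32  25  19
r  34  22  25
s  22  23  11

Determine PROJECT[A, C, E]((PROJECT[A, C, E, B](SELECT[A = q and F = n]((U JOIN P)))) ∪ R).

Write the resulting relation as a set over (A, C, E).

{(n, 32, 25), (q, 21, 14), (r, 34, 22), (s, 22, 23)}

Joining U and P on E yields {(21, 14, 27, q, n), (21, 14, 27, q, s), (21, 14, 27, q, t)}.
Selection A = q and F = n: {(21, 14, 27, q, n)}
π_{A, C, E, B} gives {(q, 21, 14, 27)}.
Set union of the two operands is {(n, 32, 25, 19), (q, 21, 14, 27), (r, 34, 22, 25), (s, 22, 23, 11)}.
π_{A, C, E} gives {(n, 32, 25), (q, 21, 14), (r, 34, 22), (s, 22, 23)}.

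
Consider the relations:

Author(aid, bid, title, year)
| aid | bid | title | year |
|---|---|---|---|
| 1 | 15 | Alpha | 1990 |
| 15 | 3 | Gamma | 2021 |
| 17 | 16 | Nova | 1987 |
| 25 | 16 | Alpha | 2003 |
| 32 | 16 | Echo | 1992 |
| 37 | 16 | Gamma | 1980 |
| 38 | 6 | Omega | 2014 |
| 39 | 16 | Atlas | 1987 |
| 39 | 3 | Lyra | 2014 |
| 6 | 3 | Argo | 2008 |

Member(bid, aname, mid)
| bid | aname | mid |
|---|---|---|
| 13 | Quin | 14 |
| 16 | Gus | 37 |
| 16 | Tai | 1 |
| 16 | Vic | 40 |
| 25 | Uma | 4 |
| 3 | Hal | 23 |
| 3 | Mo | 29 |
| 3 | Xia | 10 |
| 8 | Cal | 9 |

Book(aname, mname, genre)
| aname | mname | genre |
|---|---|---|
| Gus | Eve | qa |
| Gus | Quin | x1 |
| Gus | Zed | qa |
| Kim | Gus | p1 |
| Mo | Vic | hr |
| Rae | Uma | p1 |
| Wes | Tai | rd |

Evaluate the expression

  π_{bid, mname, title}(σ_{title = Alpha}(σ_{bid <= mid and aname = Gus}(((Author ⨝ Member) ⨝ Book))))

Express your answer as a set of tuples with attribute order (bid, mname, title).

{(16, Eve, Alpha), (16, Quin, Alpha), (16, Zed, Alpha)}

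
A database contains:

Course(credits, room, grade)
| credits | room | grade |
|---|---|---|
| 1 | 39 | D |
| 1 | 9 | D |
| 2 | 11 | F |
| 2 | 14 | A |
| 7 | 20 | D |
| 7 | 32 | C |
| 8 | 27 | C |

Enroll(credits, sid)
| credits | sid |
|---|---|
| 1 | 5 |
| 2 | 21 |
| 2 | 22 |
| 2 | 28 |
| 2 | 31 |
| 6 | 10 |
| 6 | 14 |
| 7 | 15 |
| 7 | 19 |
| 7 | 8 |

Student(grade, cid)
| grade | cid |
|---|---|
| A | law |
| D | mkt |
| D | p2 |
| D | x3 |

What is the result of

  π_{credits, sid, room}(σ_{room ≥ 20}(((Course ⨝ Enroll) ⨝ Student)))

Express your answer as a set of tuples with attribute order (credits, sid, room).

{(1, 5, 39), (7, 15, 20), (7, 19, 20), (7, 8, 20)}

Joining Course and Enroll on credits yields {(1, 39, D, 5), (1, 9, D, 5), (2, 11, F, 21), (2, 11, F, 22), (2, 11, F, 28), (2, 11, F, 31), (2, 14, A, 21), (2, 14, A, 22), (2, 14, A, 28), (2, 14, A, 31), (7, 20, D, 15), (7, 20, D, 19), (7, 20, D, 8), (7, 32, C, 15), (7, 32, C, 19), (7, 32, C, 8)}.
Joining (Course ⨝ Enroll) and Student on grade yields {(1, 39, D, 5, mkt), (1, 39, D, 5, p2), (1, 39, D, 5, x3), (1, 9, D, 5, mkt), (1, 9, D, 5, p2), (1, 9, D, 5, x3), (2, 14, A, 21, law), (2, 14, A, 22, law), (2, 14, A, 28, law), (2, 14, A, 31, law), (7, 20, D, 15, mkt), (7, 20, D, 15, p2), (7, 20, D, 15, x3), (7, 20, D, 19, mkt), (7, 20, D, 19, p2), (7, 20, D, 19, x3), (7, 20, D, 8, mkt), (7, 20, D, 8, p2), (7, 20, D, 8, x3)}.
Apply σ_{room ≥ 20}; surviving tuples: {(1, 39, D, 5, mkt), (1, 39, D, 5, p2), (1, 39, D, 5, x3), (7, 20, D, 15, mkt), (7, 20, D, 15, p2), (7, 20, D, 15, x3), (7, 20, D, 19, mkt), (7, 20, D, 19, p2), (7, 20, D, 19, x3), (7, 20, D, 8, mkt), (7, 20, D, 8, p2), (7, 20, D, 8, x3)}
Projecting to credits, sid, room (8 duplicate(s) eliminated): {(1, 5, 39), (7, 15, 20), (7, 19, 20), (7, 8, 20)}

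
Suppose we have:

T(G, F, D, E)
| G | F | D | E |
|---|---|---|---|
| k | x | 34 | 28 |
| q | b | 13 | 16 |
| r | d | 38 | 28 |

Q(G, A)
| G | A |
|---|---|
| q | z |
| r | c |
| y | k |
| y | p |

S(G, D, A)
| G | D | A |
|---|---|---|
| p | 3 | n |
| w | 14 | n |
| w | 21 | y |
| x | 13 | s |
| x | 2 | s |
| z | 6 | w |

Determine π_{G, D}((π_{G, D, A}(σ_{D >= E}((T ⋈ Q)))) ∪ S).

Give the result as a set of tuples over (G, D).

{(p, 3), (r, 38), (w, 14), (w, 21), (x, 13), (x, 2), (z, 6)}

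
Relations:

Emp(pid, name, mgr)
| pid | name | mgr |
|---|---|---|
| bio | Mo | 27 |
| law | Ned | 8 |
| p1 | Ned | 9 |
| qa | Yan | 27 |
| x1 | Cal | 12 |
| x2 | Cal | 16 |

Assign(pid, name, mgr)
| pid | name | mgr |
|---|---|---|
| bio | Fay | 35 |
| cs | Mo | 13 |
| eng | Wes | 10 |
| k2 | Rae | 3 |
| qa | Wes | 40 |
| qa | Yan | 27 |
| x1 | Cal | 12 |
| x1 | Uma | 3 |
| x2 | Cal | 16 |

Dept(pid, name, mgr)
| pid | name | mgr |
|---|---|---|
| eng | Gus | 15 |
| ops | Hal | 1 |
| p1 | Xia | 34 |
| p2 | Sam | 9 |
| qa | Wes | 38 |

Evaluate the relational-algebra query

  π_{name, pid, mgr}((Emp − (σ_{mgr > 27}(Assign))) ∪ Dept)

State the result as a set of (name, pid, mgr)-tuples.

Filtering on mgr > 27 leaves {(bio, Fay, 35), (qa, Wes, 40)}.
Set difference of the two operands is {(bio, Mo, 27), (law, Ned, 8), (p1, Ned, 9), (qa, Yan, 27), (x1, Cal, 12), (x2, Cal, 16)}.
Set union of the two operands is {(bio, Mo, 27), (eng, Gus, 15), (law, Ned, 8), (ops, Hal, 1), (p1, Ned, 9), (p1, Xia, 34), (p2, Sam, 9), (qa, Wes, 38), (qa, Yan, 27), (x1, Cal, 12), (x2, Cal, 16)}.
π_{name, pid, mgr} gives {(Cal, x1, 12), (Cal, x2, 16), (Gus, eng, 15), (Hal, ops, 1), (Mo, bio, 27), (Ned, law, 8), (Ned, p1, 9), (Sam, p2, 9), (Wes, qa, 38), (Xia, p1, 34), (Yan, qa, 27)}.

{(Cal, x1, 12), (Cal, x2, 16), (Gus, eng, 15), (Hal, ops, 1), (Mo, bio, 27), (Ned, law, 8), (Ned, p1, 9), (Sam, p2, 9), (Wes, qa, 38), (Xia, p1, 34), (Yan, qa, 27)}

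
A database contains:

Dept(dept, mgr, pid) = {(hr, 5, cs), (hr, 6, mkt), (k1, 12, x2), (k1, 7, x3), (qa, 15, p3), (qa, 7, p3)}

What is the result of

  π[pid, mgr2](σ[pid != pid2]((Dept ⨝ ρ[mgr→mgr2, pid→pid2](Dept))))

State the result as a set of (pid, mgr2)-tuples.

ρ[mgr→mgr2, pid→pid2]: schema becomes (dept, mgr2, pid2); tuples unchanged.
Natural join on dept: {(hr, 5, cs, 5, cs), (hr, 5, cs, 6, mkt), (hr, 6, mkt, 5, cs), (hr, 6, mkt, 6, mkt), (k1, 12, x2, 12, x2), (k1, 12, x2, 7, x3), (k1, 7, x3, 12, x2), (k1, 7, x3, 7, x3), (qa, 15, p3, 15, p3), (qa, 15, p3, 7, p3), (qa, 7, p3, 15, p3), (qa, 7, p3, 7, p3)}
Selection pid != pid2: {(hr, 5, cs, 6, mkt), (hr, 6, mkt, 5, cs), (k1, 12, x2, 7, x3), (k1, 7, x3, 12, x2)}
π[pid, mgr2]: project onto (pid, mgr2) → {(cs, 6), (mkt, 5), (x2, 7), (x3, 12)}

{(cs, 6), (mkt, 5), (x2, 7), (x3, 12)}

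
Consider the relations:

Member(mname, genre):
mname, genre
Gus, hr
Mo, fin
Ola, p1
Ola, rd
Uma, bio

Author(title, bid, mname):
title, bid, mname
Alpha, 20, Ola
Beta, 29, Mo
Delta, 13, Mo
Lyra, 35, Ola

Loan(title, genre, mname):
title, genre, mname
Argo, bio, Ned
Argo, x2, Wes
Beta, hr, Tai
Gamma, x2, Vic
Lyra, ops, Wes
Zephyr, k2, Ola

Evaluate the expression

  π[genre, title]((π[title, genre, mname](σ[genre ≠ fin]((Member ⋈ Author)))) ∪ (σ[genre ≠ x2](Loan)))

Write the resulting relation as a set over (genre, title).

Natural join on mname: {(Mo, fin, Beta, 29), (Mo, fin, Delta, 13), (Ola, p1, Alpha, 20), (Ola, p1, Lyra, 35), (Ola, rd, Alpha, 20), (Ola, rd, Lyra, 35)}
Apply σ_{genre ≠ fin}; surviving tuples: {(Ola, p1, Alpha, 20), (Ola, p1, Lyra, 35), (Ola, rd, Alpha, 20), (Ola, rd, Lyra, 35)}
Projecting to title, genre, mname: {(Alpha, p1, Ola), (Alpha, rd, Ola), (Lyra, p1, Ola), (Lyra, rd, Ola)}
Apply σ_{genre ≠ x2}; surviving tuples: {(Argo, bio, Ned), (Beta, hr, Tai), (Lyra, ops, Wes), (Zephyr, k2, Ola)}
Set union of the two operands is {(Alpha, p1, Ola), (Alpha, rd, Ola), (Argo, bio, Ned), (Beta, hr, Tai), (Lyra, ops, Wes), (Lyra, p1, Ola), (Lyra, rd, Ola), (Zephyr, k2, Ola)}.
Projecting to genre, title: {(bio, Argo), (hr, Beta), (k2, Zephyr), (ops, Lyra), (p1, Alpha), (p1, Lyra), (rd, Alpha), (rd, Lyra)}

{(bio, Argo), (hr, Beta), (k2, Zephyr), (ops, Lyra), (p1, Alpha), (p1, Lyra), (rd, Alpha), (rd, Lyra)}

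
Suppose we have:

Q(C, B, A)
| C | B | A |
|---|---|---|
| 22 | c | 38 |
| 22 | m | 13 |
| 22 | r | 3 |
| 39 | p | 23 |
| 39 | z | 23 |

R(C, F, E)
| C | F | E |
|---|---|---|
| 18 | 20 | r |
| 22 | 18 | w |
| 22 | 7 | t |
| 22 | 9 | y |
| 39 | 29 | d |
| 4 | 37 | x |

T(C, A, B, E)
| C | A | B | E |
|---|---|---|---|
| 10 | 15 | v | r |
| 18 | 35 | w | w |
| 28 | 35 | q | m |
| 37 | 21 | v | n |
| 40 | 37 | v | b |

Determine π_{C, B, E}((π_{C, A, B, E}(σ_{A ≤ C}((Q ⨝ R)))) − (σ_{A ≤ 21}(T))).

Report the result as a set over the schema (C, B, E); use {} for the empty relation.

{(22, m, t), (22, m, w), (22, m, y), (22, r, t), (22, r, w), (22, r, y), (39, p, d), (39, z, d)}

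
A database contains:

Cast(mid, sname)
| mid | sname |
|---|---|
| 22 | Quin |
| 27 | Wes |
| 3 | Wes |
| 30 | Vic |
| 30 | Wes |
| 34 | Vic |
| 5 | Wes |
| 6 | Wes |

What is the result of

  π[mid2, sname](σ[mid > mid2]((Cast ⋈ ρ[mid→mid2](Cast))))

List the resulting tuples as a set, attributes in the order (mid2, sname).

{(27, Wes), (3, Wes), (30, Vic), (5, Wes), (6, Wes)}

ρ[mid→mid2]: schema becomes (mid2, sname); tuples unchanged.
Natural join on sname: {(22, Quin, 22), (27, Wes, 27), (27, Wes, 3), (27, Wes, 30), (27, Wes, 5), (27, Wes, 6), (3, Wes, 27), (3, Wes, 3), (3, Wes, 30), (3, Wes, 5), (3, Wes, 6), (30, Vic, 30), (30, Vic, 34), (30, Wes, 27), (30, Wes, 3), (30, Wes, 30), (30, Wes, 5), (30, Wes, 6), (34, Vic, 30), (34, Vic, 34), (5, Wes, 27), (5, Wes, 3), (5, Wes, 30), (5, Wes, 5), (5, Wes, 6), (6, Wes, 27), (6, Wes, 3), (6, Wes, 30), (6, Wes, 5), (6, Wes, 6)}
Filtering on mid > mid2 leaves {(27, Wes, 3), (27, Wes, 5), (27, Wes, 6), (30, Wes, 27), (30, Wes, 3), (30, Wes, 5), (30, Wes, 6), (34, Vic, 30), (5, Wes, 3), (6, Wes, 3), (6, Wes, 5)}.
π_{mid2, sname} gives {(27, Wes), (3, Wes), (30, Vic), (5, Wes), (6, Wes)} (6 duplicate(s) eliminated).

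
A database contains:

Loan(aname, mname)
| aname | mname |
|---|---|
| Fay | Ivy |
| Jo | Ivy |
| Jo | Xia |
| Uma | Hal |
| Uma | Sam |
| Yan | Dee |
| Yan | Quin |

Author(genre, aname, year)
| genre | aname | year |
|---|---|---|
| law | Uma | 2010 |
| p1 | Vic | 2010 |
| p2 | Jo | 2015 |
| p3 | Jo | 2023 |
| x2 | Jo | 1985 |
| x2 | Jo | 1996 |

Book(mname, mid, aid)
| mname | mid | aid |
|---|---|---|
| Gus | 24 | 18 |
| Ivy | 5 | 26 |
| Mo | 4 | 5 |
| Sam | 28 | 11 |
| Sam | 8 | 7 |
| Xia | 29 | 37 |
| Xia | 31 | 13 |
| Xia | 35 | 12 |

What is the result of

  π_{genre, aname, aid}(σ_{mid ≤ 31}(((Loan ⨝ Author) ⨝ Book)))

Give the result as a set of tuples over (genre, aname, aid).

{(law, Uma, 11), (law, Uma, 7), (p2, Jo, 13), (p2, Jo, 26), (p2, Jo, 37), (p3, Jo, 13), (p3, Jo, 26), (p3, Jo, 37), (x2, Jo, 13), (x2, Jo, 26), (x2, Jo, 37)}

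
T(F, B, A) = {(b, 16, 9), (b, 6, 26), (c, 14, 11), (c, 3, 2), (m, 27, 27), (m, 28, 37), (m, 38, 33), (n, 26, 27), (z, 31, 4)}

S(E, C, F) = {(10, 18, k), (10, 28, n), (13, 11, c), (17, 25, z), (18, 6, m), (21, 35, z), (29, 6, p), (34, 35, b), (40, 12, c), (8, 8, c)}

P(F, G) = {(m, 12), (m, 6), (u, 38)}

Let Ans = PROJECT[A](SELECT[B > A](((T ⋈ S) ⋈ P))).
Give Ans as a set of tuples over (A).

{33}

Natural join on F: {(b, 16, 9, 34, 35), (b, 6, 26, 34, 35), (c, 14, 11, 13, 11), (c, 14, 11, 40, 12), (c, 14, 11, 8, 8), (c, 3, 2, 13, 11), (c, 3, 2, 40, 12), (c, 3, 2, 8, 8), (m, 27, 27, 18, 6), (m, 28, 37, 18, 6), (m, 38, 33, 18, 6), (n, 26, 27, 10, 28), (z, 31, 4, 17, 25), (z, 31, 4, 21, 35)}
Natural join on F: {(m, 27, 27, 18, 6, 12), (m, 27, 27, 18, 6, 6), (m, 28, 37, 18, 6, 12), (m, 28, 37, 18, 6, 6), (m, 38, 33, 18, 6, 12), (m, 38, 33, 18, 6, 6)}
Filtering on B > A leaves {(m, 38, 33, 18, 6, 12), (m, 38, 33, 18, 6, 6)}.
Projecting to A (1 duplicate(s) eliminated): {33}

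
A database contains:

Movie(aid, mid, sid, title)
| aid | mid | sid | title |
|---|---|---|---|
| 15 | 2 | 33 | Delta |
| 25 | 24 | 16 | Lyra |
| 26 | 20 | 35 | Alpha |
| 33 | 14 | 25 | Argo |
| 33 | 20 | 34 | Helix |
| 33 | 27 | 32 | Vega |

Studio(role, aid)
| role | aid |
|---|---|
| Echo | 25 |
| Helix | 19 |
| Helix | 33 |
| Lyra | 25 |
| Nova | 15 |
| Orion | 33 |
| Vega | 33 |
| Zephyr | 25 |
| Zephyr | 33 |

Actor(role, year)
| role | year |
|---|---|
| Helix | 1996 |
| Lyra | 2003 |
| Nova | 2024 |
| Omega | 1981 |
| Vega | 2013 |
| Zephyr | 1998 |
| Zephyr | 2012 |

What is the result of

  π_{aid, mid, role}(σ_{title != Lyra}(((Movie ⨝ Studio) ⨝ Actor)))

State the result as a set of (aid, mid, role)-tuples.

{(15, 2, Nova), (33, 14, Helix), (33, 14, Vega), (33, 14, Zephyr), (33, 20, Helix), (33, 20, Vega), (33, 20, Zephyr), (33, 27, Helix), (33, 27, Vega), (33, 27, Zephyr)}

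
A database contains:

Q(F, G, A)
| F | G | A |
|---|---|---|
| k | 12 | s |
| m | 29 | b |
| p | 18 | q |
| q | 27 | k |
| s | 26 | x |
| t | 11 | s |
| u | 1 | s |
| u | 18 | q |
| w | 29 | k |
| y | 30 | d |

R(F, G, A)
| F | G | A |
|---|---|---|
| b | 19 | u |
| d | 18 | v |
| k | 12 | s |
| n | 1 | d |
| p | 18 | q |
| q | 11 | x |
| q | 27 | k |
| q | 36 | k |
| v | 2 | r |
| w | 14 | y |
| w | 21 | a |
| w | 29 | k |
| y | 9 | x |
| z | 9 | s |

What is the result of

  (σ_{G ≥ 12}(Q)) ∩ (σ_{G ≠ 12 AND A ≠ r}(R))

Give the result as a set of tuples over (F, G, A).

Apply σ_{G ≥ 12}; surviving tuples: {(k, 12, s), (m, 29, b), (p, 18, q), (q, 27, k), (s, 26, x), (u, 18, q), (w, 29, k), (y, 30, d)}
Apply σ_{G ≠ 12 AND A ≠ r}; surviving tuples: {(b, 19, u), (d, 18, v), (n, 1, d), (p, 18, q), (q, 11, x), (q, 27, k), (q, 36, k), (w, 14, y), (w, 21, a), (w, 29, k), (y, 9, x), (z, 9, s)}
Intersection: {(k, 12, s), (m, 29, b), (p, 18, q), (q, 27, k), (s, 26, x), (u, 18, q), (w, 29, k), (y, 30, d)} with {(b, 19, u), (d, 18, v), (n, 1, d), (p, 18, q), (q, 11, x), (q, 27, k), (q, 36, k), (w, 14, y), (w, 21, a), (w, 29, k), (y, 9, x), (z, 9, s)} → {(p, 18, q), (q, 27, k), (w, 29, k)}

{(p, 18, q), (q, 27, k), (w, 29, k)}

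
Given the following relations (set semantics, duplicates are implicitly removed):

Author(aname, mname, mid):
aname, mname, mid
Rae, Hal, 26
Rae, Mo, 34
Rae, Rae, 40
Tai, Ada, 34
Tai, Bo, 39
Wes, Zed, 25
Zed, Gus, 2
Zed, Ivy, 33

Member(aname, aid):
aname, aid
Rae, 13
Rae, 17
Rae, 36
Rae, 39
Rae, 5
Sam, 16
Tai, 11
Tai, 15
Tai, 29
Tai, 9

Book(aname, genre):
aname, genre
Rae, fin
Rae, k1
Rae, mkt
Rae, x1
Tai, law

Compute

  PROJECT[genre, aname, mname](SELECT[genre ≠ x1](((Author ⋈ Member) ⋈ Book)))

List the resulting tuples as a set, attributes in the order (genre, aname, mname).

{(fin, Rae, Hal), (fin, Rae, Mo), (fin, Rae, Rae), (k1, Rae, Hal), (k1, Rae, Mo), (k1, Rae, Rae), (law, Tai, Ada), (law, Tai, Bo), (mkt, Rae, Hal), (mkt, Rae, Mo), (mkt, Rae, Rae)}

Author ⋈ Member (natural join on aname): {(Rae, Hal, 26, 13), (Rae, Hal, 26, 17), (Rae, Hal, 26, 36), (Rae, Hal, 26, 39), (Rae, Hal, 26, 5), (Rae, Mo, 34, 13), (Rae, Mo, 34, 17), (Rae, Mo, 34, 36), (Rae, Mo, 34, 39), (Rae, Mo, 34, 5), (Rae, Rae, 40, 13), (Rae, Rae, 40, 17), (Rae, Rae, 40, 36), (Rae, Rae, 40, 39), (Rae, Rae, 40, 5), (Tai, Ada, 34, 11), (Tai, Ada, 34, 15), (Tai, Ada, 34, 29), (Tai, Ada, 34, 9), (Tai, Bo, 39, 11), (Tai, Bo, 39, 15), (Tai, Bo, 39, 29), (Tai, Bo, 39, 9)}
(Author ⋈ Member) ⋈ Book (natural join on aname): {(Rae, Hal, 26, 13, fin), (Rae, Hal, 26, 13, k1), (Rae, Hal, 26, 13, mkt), (Rae, Hal, 26, 13, x1), (Rae, Hal, 26, 17, fin), (Rae, Hal, 26, 17, k1), (Rae, Hal, 26, 17, mkt), (Rae, Hal, 26, 17, x1), (Rae, Hal, 26, 36, fin), (Rae, Hal, 26, 36, k1), (Rae, Hal, 26, 36, mkt), (Rae, Hal, 26, 36, x1), (Rae, Hal, 26, 39, fin), (Rae, Hal, 26, 39, k1), (Rae, Hal, 26, 39, mkt), (Rae, Hal, 26, 39, x1), (Rae, Hal, 26, 5, fin), (Rae, Hal, 26, 5, k1), (Rae, Hal, 26, 5, mkt), (Rae, Hal, 26, 5, x1), (Rae, Mo, 34, 13, fin), (Rae, Mo, 34, 13, k1), (Rae, Mo, 34, 13, mkt), (Rae, Mo, 34, 13, x1), (Rae, Mo, 34, 17, fin), (Rae, Mo, 34, 17, k1), (Rae, Mo, 34, 17, mkt), (Rae, Mo, 34, 17, x1), (Rae, Mo, 34, 36, fin), (Rae, Mo, 34, 36, k1), (Rae, Mo, 34, 36, mkt), (Rae, Mo, 34, 36, x1), (Rae, Mo, 34, 39, fin), (Rae, Mo, 34, 39, k1), (Rae, Mo, 34, 39, mkt), (Rae, Mo, 34, 39, x1), (Rae, Mo, 34, 5, fin), (Rae, Mo, 34, 5, k1), (Rae, Mo, 34, 5, mkt), (Rae, Mo, 34, 5, x1), (Rae, Rae, 40, 13, fin), (Rae, Rae, 40, 13, k1), (Rae, Rae, 40, 13, mkt), (Rae, Rae, 40, 13, x1), (Rae, Rae, 40, 17, fin), (Rae, Rae, 40, 17, k1), (Rae, Rae, 40, 17, mkt), (Rae, Rae, 40, 17, x1), (Rae, Rae, 40, 36, fin), (Rae, Rae, 40, 36, k1), (Rae, Rae, 40, 36, mkt), (Rae, Rae, 40, 36, x1), (Rae, Rae, 40, 39, fin), (Rae, Rae, 40, 39, k1), (Rae, Rae, 40, 39, mkt), (Rae, Rae, 40, 39, x1), (Rae, Rae, 40, 5, fin), (Rae, Rae, 40, 5, k1), (Rae, Rae, 40, 5, mkt), (Rae, Rae, 40, 5, x1), (Tai, Ada, 34, 11, law), (Tai, Ada, 34, 15, law), (Tai, Ada, 34, 29, law), (Tai, Ada, 34, 9, law), (Tai, Bo, 39, 11, law), (Tai, Bo, 39, 15, law), (Tai, Bo, 39, 29, law), (Tai, Bo, 39, 9, law)}
Selection genre ≠ x1: {(Rae, Hal, 26, 13, fin), (Rae, Hal, 26, 13, k1), (Rae, Hal, 26, 13, mkt), (Rae, Hal, 26, 17, fin), (Rae, Hal, 26, 17, k1), (Rae, Hal, 26, 17, mkt), (Rae, Hal, 26, 36, fin), (Rae, Hal, 26, 36, k1), (Rae, Hal, 26, 36, mkt), (Rae, Hal, 26, 39, fin), (Rae, Hal, 26, 39, k1), (Rae, Hal, 26, 39, mkt), (Rae, Hal, 26, 5, fin), (Rae, Hal, 26, 5, k1), (Rae, Hal, 26, 5, mkt), (Rae, Mo, 34, 13, fin), (Rae, Mo, 34, 13, k1), (Rae, Mo, 34, 13, mkt), (Rae, Mo, 34, 17, fin), (Rae, Mo, 34, 17, k1), (Rae, Mo, 34, 17, mkt), (Rae, Mo, 34, 36, fin), (Rae, Mo, 34, 36, k1), (Rae, Mo, 34, 36, mkt), (Rae, Mo, 34, 39, fin), (Rae, Mo, 34, 39, k1), (Rae, Mo, 34, 39, mkt), (Rae, Mo, 34, 5, fin), (Rae, Mo, 34, 5, k1), (Rae, Mo, 34, 5, mkt), (Rae, Rae, 40, 13, fin), (Rae, Rae, 40, 13, k1), (Rae, Rae, 40, 13, mkt), (Rae, Rae, 40, 17, fin), (Rae, Rae, 40, 17, k1), (Rae, Rae, 40, 17, mkt), (Rae, Rae, 40, 36, fin), (Rae, Rae, 40, 36, k1), (Rae, Rae, 40, 36, mkt), (Rae, Rae, 40, 39, fin), (Rae, Rae, 40, 39, k1), (Rae, Rae, 40, 39, mkt), (Rae, Rae, 40, 5, fin), (Rae, Rae, 40, 5, k1), (Rae, Rae, 40, 5, mkt), (Tai, Ada, 34, 11, law), (Tai, Ada, 34, 15, law), (Tai, Ada, 34, 29, law), (Tai, Ada, 34, 9, law), (Tai, Bo, 39, 11, law), (Tai, Bo, 39, 15, law), (Tai, Bo, 39, 29, law), (Tai, Bo, 39, 9, law)}
π_{genre, aname, mname} gives {(fin, Rae, Hal), (fin, Rae, Mo), (fin, Rae, Rae), (k1, Rae, Hal), (k1, Rae, Mo), (k1, Rae, Rae), (law, Tai, Ada), (law, Tai, Bo), (mkt, Rae, Hal), (mkt, Rae, Mo), (mkt, Rae, Rae)} (42 duplicate(s) eliminated).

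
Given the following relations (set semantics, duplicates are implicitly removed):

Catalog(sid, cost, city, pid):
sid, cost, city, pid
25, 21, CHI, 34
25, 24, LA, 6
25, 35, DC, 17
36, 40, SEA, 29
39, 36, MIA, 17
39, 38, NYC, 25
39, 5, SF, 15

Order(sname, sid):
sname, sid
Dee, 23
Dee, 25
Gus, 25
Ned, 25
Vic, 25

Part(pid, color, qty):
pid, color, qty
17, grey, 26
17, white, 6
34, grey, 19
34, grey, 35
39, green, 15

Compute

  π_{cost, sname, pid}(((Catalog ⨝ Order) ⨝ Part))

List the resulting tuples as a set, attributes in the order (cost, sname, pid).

{(21, Dee, 34), (21, Gus, 34), (21, Ned, 34), (21, Vic, 34), (35, Dee, 17), (35, Gus, 17), (35, Ned, 17), (35, Vic, 17)}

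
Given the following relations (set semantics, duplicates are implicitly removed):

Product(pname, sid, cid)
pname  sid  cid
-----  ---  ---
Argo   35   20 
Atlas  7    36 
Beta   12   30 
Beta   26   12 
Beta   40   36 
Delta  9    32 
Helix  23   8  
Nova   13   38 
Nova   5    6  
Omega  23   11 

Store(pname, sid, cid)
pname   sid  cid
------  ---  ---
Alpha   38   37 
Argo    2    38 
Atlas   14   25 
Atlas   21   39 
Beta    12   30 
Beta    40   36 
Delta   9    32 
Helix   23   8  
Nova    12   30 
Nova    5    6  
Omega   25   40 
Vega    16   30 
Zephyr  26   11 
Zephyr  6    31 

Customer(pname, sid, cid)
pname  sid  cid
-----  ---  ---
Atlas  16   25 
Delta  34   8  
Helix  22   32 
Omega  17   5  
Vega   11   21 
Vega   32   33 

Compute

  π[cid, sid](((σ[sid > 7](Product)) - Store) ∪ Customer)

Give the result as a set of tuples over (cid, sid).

{(11, 23), (12, 26), (20, 35), (21, 11), (25, 16), (32, 22), (33, 32), (38, 13), (5, 17), (8, 34)}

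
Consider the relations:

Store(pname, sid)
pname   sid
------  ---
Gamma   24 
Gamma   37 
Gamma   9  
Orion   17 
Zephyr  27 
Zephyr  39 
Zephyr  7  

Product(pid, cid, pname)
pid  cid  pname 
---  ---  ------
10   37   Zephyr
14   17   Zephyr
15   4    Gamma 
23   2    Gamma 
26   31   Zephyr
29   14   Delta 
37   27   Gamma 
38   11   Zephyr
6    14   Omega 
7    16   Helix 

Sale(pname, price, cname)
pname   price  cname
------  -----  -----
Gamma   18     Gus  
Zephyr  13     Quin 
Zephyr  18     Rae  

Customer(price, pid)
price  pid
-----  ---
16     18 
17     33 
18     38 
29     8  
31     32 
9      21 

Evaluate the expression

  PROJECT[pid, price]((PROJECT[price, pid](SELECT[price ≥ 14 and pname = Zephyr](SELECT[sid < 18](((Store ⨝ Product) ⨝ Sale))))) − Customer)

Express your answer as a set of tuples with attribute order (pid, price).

{(10, 18), (14, 18), (26, 18)}

Joining Store and Product on pname yields {(Gamma, 24, 15, 4), (Gamma, 24, 23, 2), (Gamma, 24, 37, 27), (Gamma, 37, 15, 4), (Gamma, 37, 23, 2), (Gamma, 37, 37, 27), (Gamma, 9, 15, 4), (Gamma, 9, 23, 2), (Gamma, 9, 37, 27), (Zephyr, 27, 10, 37), (Zephyr, 27, 14, 17), (Zephyr, 27, 26, 31), (Zephyr, 27, 38, 11), (Zephyr, 39, 10, 37), (Zephyr, 39, 14, 17), (Zephyr, 39, 26, 31), (Zephyr, 39, 38, 11), (Zephyr, 7, 10, 37), (Zephyr, 7, 14, 17), (Zephyr, 7, 26, 31), (Zephyr, 7, 38, 11)}.
Joining (Store ⨝ Product) and Sale on pname yields {(Gamma, 24, 15, 4, 18, Gus), (Gamma, 24, 23, 2, 18, Gus), (Gamma, 24, 37, 27, 18, Gus), (Gamma, 37, 15, 4, 18, Gus), (Gamma, 37, 23, 2, 18, Gus), (Gamma, 37, 37, 27, 18, Gus), (Gamma, 9, 15, 4, 18, Gus), (Gamma, 9, 23, 2, 18, Gus), (Gamma, 9, 37, 27, 18, Gus), (Zephyr, 27, 10, 37, 13, Quin), (Zephyr, 27, 10, 37, 18, Rae), (Zephyr, 27, 14, 17, 13, Quin), (Zephyr, 27, 14, 17, 18, Rae), (Zephyr, 27, 26, 31, 13, Quin), (Zephyr, 27, 26, 31, 18, Rae), (Zephyr, 27, 38, 11, 13, Quin), (Zephyr, 27, 38, 11, 18, Rae), (Zephyr, 39, 10, 37, 13, Quin), (Zephyr, 39, 10, 37, 18, Rae), (Zephyr, 39, 14, 17, 13, Quin), (Zephyr, 39, 14, 17, 18, Rae), (Zephyr, 39, 26, 31, 13, Quin), (Zephyr, 39, 26, 31, 18, Rae), (Zephyr, 39, 38, 11, 13, Quin), (Zephyr, 39, 38, 11, 18, Rae), (Zephyr, 7, 10, 37, 13, Quin), (Zephyr, 7, 10, 37, 18, Rae), (Zephyr, 7, 14, 17, 13, Quin), (Zephyr, 7, 14, 17, 18, Rae), (Zephyr, 7, 26, 31, 13, Quin), (Zephyr, 7, 26, 31, 18, Rae), (Zephyr, 7, 38, 11, 13, Quin), (Zephyr, 7, 38, 11, 18, Rae)}.
Filtering on sid < 18 leaves {(Gamma, 9, 15, 4, 18, Gus), (Gamma, 9, 23, 2, 18, Gus), (Gamma, 9, 37, 27, 18, Gus), (Zephyr, 7, 10, 37, 13, Quin), (Zephyr, 7, 10, 37, 18, Rae), (Zephyr, 7, 14, 17, 13, Quin), (Zephyr, 7, 14, 17, 18, Rae), (Zephyr, 7, 26, 31, 13, Quin), (Zephyr, 7, 26, 31, 18, Rae), (Zephyr, 7, 38, 11, 13, Quin), (Zephyr, 7, 38, 11, 18, Rae)}.
Filtering on price ≥ 14 and pname = Zephyr leaves {(Zephyr, 7, 10, 37, 18, Rae), (Zephyr, 7, 14, 17, 18, Rae), (Zephyr, 7, 26, 31, 18, Rae), (Zephyr, 7, 38, 11, 18, Rae)}.
Projecting to price, pid: {(18, 10), (18, 14), (18, 26), (18, 38)}
Taking the difference: {(18, 10), (18, 14), (18, 26)}
Projecting to pid, price: {(10, 18), (14, 18), (26, 18)}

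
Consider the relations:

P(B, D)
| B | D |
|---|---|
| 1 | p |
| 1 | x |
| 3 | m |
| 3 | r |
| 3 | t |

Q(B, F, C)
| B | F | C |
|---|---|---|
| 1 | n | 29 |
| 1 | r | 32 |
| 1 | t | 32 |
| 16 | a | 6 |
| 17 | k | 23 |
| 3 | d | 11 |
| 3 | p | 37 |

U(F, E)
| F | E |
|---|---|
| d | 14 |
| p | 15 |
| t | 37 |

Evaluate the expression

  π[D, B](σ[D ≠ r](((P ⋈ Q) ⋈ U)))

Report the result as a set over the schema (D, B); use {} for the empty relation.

{(m, 3), (p, 1), (t, 3), (x, 1)}

Natural join on B: {(1, p, n, 29), (1, p, r, 32), (1, p, t, 32), (1, x, n, 29), (1, x, r, 32), (1, x, t, 32), (3, m, d, 11), (3, m, p, 37), (3, r, d, 11), (3, r, p, 37), (3, t, d, 11), (3, t, p, 37)}
Natural join on F: {(1, p, t, 32, 37), (1, x, t, 32, 37), (3, m, d, 11, 14), (3, m, p, 37, 15), (3, r, d, 11, 14), (3, r, p, 37, 15), (3, t, d, 11, 14), (3, t, p, 37, 15)}
Apply σ_{D ≠ r}; surviving tuples: {(1, p, t, 32, 37), (1, x, t, 32, 37), (3, m, d, 11, 14), (3, m, p, 37, 15), (3, t, d, 11, 14), (3, t, p, 37, 15)}
Keep only column(s) D, B (2 duplicate(s) eliminated): {(m, 3), (p, 1), (t, 3), (x, 1)}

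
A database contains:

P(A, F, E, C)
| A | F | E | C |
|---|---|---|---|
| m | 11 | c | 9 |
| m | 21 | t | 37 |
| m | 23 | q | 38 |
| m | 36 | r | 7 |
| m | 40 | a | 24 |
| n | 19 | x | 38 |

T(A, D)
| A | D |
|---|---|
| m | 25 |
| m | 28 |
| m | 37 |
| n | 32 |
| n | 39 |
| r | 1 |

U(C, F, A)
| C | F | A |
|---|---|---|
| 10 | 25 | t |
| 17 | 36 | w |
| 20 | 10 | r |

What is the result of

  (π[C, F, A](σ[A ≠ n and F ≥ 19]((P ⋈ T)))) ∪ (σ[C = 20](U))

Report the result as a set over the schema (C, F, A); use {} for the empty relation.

Natural join on A: {(m, 11, c, 9, 25), (m, 11, c, 9, 28), (m, 11, c, 9, 37), (m, 21, t, 37, 25), (m, 21, t, 37, 28), (m, 21, t, 37, 37), (m, 23, q, 38, 25), (m, 23, q, 38, 28), (m, 23, q, 38, 37), (m, 36, r, 7, 25), (m, 36, r, 7, 28), (m, 36, r, 7, 37), (m, 40, a, 24, 25), (m, 40, a, 24, 28), (m, 40, a, 24, 37), (n, 19, x, 38, 32), (n, 19, x, 38, 39)}
Selection A ≠ n and F ≥ 19: {(m, 21, t, 37, 25), (m, 21, t, 37, 28), (m, 21, t, 37, 37), (m, 23, q, 38, 25), (m, 23, q, 38, 28), (m, 23, q, 38, 37), (m, 36, r, 7, 25), (m, 36, r, 7, 28), (m, 36, r, 7, 37), (m, 40, a, 24, 25), (m, 40, a, 24, 28), (m, 40, a, 24, 37)}
π_{C, F, A} gives {(24, 40, m), (37, 21, m), (38, 23, m), (7, 36, m)} (8 duplicate(s) eliminated).
Selection C = 20: {(20, 10, r)}
Taking the union: {(20, 10, r), (24, 40, m), (37, 21, m), (38, 23, m), (7, 36, m)}

{(20, 10, r), (24, 40, m), (37, 21, m), (38, 23, m), (7, 36, m)}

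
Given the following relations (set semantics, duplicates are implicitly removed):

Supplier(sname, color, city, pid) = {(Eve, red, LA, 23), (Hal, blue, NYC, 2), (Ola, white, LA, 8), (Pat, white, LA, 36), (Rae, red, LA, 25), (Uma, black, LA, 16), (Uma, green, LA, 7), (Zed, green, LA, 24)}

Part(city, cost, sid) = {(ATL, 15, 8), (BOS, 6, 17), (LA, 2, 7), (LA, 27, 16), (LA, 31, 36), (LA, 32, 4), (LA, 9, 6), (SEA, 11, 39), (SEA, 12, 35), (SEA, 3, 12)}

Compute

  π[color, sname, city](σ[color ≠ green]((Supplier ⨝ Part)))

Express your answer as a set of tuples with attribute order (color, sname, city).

Supplier ⋈ Part (natural join on city): {(Eve, red, LA, 23, 2, 7), (Eve, red, LA, 23, 27, 16), (Eve, red, LA, 23, 31, 36), (Eve, red, LA, 23, 32, 4), (Eve, red, LA, 23, 9, 6), (Ola, white, LA, 8, 2, 7), (Ola, white, LA, 8, 27, 16), (Ola, white, LA, 8, 31, 36), (Ola, white, LA, 8, 32, 4), (Ola, white, LA, 8, 9, 6), (Pat, white, LA, 36, 2, 7), (Pat, white, LA, 36, 27, 16), (Pat, white, LA, 36, 31, 36), (Pat, white, LA, 36, 32, 4), (Pat, white, LA, 36, 9, 6), (Rae, red, LA, 25, 2, 7), (Rae, red, LA, 25, 27, 16), (Rae, red, LA, 25, 31, 36), (Rae, red, LA, 25, 32, 4), (Rae, red, LA, 25, 9, 6), (Uma, black, LA, 16, 2, 7), (Uma, black, LA, 16, 27, 16), (Uma, black, LA, 16, 31, 36), (Uma, black, LA, 16, 32, 4), (Uma, black, LA, 16, 9, 6), (Uma, green, LA, 7, 2, 7), (Uma, green, LA, 7, 27, 16), (Uma, green, LA, 7, 31, 36), (Uma, green, LA, 7, 32, 4), (Uma, green, LA, 7, 9, 6), (Zed, green, LA, 24, 2, 7), (Zed, green, LA, 24, 27, 16), (Zed, green, LA, 24, 31, 36), (Zed, green, LA, 24, 32, 4), (Zed, green, LA, 24, 9, 6)}
Filtering on color ≠ green leaves {(Eve, red, LA, 23, 2, 7), (Eve, red, LA, 23, 27, 16), (Eve, red, LA, 23, 31, 36), (Eve, red, LA, 23, 32, 4), (Eve, red, LA, 23, 9, 6), (Ola, white, LA, 8, 2, 7), (Ola, white, LA, 8, 27, 16), (Ola, white, LA, 8, 31, 36), (Ola, white, LA, 8, 32, 4), (Ola, white, LA, 8, 9, 6), (Pat, white, LA, 36, 2, 7), (Pat, white, LA, 36, 27, 16), (Pat, white, LA, 36, 31, 36), (Pat, white, LA, 36, 32, 4), (Pat, white, LA, 36, 9, 6), (Rae, red, LA, 25, 2, 7), (Rae, red, LA, 25, 27, 16), (Rae, red, LA, 25, 31, 36), (Rae, red, LA, 25, 32, 4), (Rae, red, LA, 25, 9, 6), (Uma, black, LA, 16, 2, 7), (Uma, black, LA, 16, 27, 16), (Uma, black, LA, 16, 31, 36), (Uma, black, LA, 16, 32, 4), (Uma, black, LA, 16, 9, 6)}.
Projecting to color, sname, city (20 duplicate(s) eliminated): {(black, Uma, LA), (red, Eve, LA), (red, Rae, LA), (white, Ola, LA), (white, Pat, LA)}

{(black, Uma, LA), (red, Eve, LA), (red, Rae, LA), (white, Ola, LA), (white, Pat, LA)}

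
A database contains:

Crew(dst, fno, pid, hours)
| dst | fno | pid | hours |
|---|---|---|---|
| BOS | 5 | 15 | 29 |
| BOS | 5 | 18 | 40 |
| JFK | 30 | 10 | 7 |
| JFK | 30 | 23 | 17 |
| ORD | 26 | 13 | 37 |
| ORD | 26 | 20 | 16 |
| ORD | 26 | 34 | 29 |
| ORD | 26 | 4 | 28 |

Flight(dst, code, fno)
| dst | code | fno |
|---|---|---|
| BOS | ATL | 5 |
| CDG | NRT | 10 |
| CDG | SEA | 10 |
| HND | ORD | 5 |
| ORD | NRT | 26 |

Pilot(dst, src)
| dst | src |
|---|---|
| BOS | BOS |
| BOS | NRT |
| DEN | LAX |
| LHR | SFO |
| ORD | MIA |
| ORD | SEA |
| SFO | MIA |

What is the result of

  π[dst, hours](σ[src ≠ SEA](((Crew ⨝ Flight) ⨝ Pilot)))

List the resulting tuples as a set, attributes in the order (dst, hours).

Crew ⋈ Flight (natural join on dst, fno): {(BOS, 5, 15, 29, ATL), (BOS, 5, 18, 40, ATL), (ORD, 26, 13, 37, NRT), (ORD, 26, 20, 16, NRT), (ORD, 26, 34, 29, NRT), (ORD, 26, 4, 28, NRT)}
(Crew ⨝ Flight) ⋈ Pilot (natural join on dst): {(BOS, 5, 15, 29, ATL, BOS), (BOS, 5, 15, 29, ATL, NRT), (BOS, 5, 18, 40, ATL, BOS), (BOS, 5, 18, 40, ATL, NRT), (ORD, 26, 13, 37, NRT, MIA), (ORD, 26, 13, 37, NRT, SEA), (ORD, 26, 20, 16, NRT, MIA), (ORD, 26, 20, 16, NRT, SEA), (ORD, 26, 34, 29, NRT, MIA), (ORD, 26, 34, 29, NRT, SEA), (ORD, 26, 4, 28, NRT, MIA), (ORD, 26, 4, 28, NRT, SEA)}
Apply σ_{src ≠ SEA}; surviving tuples: {(BOS, 5, 15, 29, ATL, BOS), (BOS, 5, 15, 29, ATL, NRT), (BOS, 5, 18, 40, ATL, BOS), (BOS, 5, 18, 40, ATL, NRT), (ORD, 26, 13, 37, NRT, MIA), (ORD, 26, 20, 16, NRT, MIA), (ORD, 26, 34, 29, NRT, MIA), (ORD, 26, 4, 28, NRT, MIA)}
Projecting to dst, hours (2 duplicate(s) eliminated): {(BOS, 29), (BOS, 40), (ORD, 16), (ORD, 28), (ORD, 29), (ORD, 37)}

{(BOS, 29), (BOS, 40), (ORD, 16), (ORD, 28), (ORD, 29), (ORD, 37)}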